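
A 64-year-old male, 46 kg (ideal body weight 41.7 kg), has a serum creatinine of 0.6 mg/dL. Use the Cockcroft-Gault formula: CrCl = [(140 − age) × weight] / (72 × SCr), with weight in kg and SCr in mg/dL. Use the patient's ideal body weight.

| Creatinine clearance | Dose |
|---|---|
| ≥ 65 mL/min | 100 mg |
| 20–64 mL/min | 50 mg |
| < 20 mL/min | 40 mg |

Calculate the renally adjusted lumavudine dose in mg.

100 mg

CrCl = (140 − 64) × 41.7 / (72 × 0.6) = 3169.2 / 43.20 ≈ 73.4 mL/min
CrCl ≈ 73 mL/min → bracket ≥ 65 mL/min.
Dose for this bracket: 100 mg.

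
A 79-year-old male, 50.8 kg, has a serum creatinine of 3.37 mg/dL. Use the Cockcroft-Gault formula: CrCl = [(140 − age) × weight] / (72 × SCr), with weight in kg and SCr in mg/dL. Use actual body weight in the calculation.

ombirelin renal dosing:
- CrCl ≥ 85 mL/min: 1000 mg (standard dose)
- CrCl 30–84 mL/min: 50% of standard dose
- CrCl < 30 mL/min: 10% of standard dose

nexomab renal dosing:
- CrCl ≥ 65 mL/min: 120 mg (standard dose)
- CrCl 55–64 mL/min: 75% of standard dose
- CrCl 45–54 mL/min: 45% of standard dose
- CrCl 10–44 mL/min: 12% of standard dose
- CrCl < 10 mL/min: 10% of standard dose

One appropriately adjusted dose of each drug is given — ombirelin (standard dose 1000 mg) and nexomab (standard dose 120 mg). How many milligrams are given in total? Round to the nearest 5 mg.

115 mg

CrCl = (140 − 79) × 50.8 / (72 × 3.37) = 3098.8 / 242.64 ≈ 12.8 mL/min
CrCl ≈ 13 mL/min.
ombirelin: < 30 mL/min → 10% of 1000 mg = 100 mg.
nexomab: 10–44 mL/min → 12% of 120 mg = 14.4 mg.
Total = 100 + 14.4 = 114.4 mg.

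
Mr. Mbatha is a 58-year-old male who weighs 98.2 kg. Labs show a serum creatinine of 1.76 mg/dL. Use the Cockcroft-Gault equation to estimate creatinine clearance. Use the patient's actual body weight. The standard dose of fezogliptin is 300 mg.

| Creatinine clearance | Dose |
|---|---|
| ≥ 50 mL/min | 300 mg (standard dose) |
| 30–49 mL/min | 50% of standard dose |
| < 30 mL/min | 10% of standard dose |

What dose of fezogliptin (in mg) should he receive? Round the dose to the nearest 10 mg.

CrCl = (140 − 58) × 98.2 / (72 × 1.76) = 8052.4 / 126.72 ≈ 63.5 mL/min
CrCl ≈ 64 mL/min → bracket ≥ 50 mL/min.
100% of 300 mg = 300 mg

300 mg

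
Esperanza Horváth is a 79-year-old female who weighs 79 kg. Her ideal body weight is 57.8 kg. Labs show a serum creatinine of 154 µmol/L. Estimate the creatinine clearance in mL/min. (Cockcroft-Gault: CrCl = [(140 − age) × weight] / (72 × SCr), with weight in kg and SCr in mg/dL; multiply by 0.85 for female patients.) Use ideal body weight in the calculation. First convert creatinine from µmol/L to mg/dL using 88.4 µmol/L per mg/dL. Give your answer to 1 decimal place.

23.9 mL/min

SCr = 154 / 88.4 = 1.742 mg/dL
CrCl = (140 − 79) × 57.8 / (72 × 1.742) × 0.85 = 3525.8 / 125.42 × 0.85 ≈ 23.9 mL/min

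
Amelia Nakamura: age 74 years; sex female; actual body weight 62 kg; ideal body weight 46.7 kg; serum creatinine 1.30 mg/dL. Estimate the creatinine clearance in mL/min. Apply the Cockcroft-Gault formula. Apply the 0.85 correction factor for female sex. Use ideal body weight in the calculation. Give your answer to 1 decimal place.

CrCl = (140 − 74) × 46.7 / (72 × 1.3) × 0.85 = 3082.2 / 93.60 × 0.85 ≈ 28.0 mL/min

28.0 mL/min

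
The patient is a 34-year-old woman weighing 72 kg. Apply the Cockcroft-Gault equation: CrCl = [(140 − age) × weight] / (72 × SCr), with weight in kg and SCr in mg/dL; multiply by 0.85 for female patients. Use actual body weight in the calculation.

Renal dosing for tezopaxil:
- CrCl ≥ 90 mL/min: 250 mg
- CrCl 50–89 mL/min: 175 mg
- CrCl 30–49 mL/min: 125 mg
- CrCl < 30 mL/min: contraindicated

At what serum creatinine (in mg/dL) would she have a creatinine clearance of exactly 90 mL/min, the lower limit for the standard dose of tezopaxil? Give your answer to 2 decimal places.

Standard dose requires CrCl ≥ 90 mL/min.
Set (140 − 34) × 72 × 0.85 / (72 × SCr) = 90
SCr = (140 − 34) × 72 × 0.85 / (72 × 90) = 1.001 mg/dL

1.00 mg/dL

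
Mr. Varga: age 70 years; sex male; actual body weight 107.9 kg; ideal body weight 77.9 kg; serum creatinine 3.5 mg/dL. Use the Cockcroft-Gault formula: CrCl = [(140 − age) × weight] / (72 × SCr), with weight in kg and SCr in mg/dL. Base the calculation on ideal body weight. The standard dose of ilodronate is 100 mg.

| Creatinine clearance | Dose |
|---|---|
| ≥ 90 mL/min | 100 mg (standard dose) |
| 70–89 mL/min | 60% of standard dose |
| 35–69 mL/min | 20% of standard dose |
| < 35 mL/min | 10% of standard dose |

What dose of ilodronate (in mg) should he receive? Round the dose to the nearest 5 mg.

CrCl = (140 − 70) × 77.9 / (72 × 3.5) = 5453.0 / 252.00 ≈ 21.6 mL/min
CrCl ≈ 22 mL/min → bracket < 35 mL/min.
10% of 100 mg = 10 mg

10 mg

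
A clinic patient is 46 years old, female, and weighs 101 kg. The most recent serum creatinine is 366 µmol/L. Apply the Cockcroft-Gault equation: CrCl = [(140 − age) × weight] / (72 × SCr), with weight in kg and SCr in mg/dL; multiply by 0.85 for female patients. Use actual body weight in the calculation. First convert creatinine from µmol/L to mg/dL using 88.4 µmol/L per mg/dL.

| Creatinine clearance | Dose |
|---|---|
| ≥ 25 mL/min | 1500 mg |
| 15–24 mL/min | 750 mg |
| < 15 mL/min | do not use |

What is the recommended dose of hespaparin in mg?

SCr = 366 / 88.4 = 4.14 mg/dL
CrCl = (140 − 46) × 101 / (72 × 4.14) × 0.85 = 9494.0 / 298.08 × 0.85 ≈ 27.1 mL/min
CrCl ≈ 27 mL/min → bracket ≥ 25 mL/min.
Dose for this bracket: 1500 mg.

1500 mg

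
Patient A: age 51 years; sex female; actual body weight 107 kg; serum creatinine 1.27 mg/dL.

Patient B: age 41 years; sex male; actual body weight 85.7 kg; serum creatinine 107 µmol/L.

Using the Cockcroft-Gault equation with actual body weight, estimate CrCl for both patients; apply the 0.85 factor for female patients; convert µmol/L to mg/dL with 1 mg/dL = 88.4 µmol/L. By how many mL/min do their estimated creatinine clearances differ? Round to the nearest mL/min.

9 mL/min

Patient A: CrCl = (140 − 51) × 107 / (72 × 1.27) × 0.85 = 9523.0 / 91.44 × 0.85 ≈ 88.5 mL/min
Patient B: SCr = 107 / 88.4 = 1.21 mg/dL
Patient B: CrCl = (140 − 41) × 85.7 / (72 × 1.21) = 8484.3 / 87.12 ≈ 97.4 mL/min
|88.5 − 97.4| = 8.9 mL/min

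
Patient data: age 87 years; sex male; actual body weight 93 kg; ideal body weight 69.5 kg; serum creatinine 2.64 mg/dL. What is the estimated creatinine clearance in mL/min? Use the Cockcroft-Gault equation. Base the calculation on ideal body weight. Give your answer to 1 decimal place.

CrCl = (140 − 87) × 69.5 / (72 × 2.64) = 3683.5 / 190.08 ≈ 19.4 mL/min

19.4 mL/min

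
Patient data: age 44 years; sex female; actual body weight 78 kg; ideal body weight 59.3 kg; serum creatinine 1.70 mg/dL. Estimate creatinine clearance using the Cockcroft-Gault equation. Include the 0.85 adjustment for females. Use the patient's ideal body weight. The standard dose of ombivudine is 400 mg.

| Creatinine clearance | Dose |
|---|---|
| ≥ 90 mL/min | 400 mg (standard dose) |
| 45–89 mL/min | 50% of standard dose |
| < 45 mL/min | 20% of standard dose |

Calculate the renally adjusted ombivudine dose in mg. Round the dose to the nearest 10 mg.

80 mg

CrCl = (140 − 44) × 59.3 / (72 × 1.7) × 0.85 = 5692.8 / 122.40 × 0.85 ≈ 39.5 mL/min
CrCl ≈ 40 mL/min → bracket < 45 mL/min.
20% of 400 mg = 80 mg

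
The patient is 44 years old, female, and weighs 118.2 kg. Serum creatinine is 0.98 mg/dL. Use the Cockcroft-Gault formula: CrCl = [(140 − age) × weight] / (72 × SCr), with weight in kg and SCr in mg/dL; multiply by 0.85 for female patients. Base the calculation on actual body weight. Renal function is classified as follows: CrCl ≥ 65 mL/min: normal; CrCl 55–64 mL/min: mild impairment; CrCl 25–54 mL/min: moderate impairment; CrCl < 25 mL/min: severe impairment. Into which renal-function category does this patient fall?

CrCl = (140 − 44) × 118.2 / (72 × 0.98) × 0.85 = 11347.2 / 70.56 × 0.85 ≈ 136.7 mL/min
137 mL/min falls in the 'normal' range.

normal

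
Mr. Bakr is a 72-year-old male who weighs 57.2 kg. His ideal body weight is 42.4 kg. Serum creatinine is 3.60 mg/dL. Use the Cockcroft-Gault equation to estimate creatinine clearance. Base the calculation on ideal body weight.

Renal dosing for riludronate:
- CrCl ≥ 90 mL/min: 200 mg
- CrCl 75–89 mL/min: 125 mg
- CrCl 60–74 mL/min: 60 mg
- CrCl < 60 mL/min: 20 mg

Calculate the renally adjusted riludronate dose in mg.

20 mg

CrCl = (140 − 72) × 42.4 / (72 × 3.6) = 2883.2 / 259.20 ≈ 11.1 mL/min
CrCl ≈ 11 mL/min → bracket < 60 mL/min.
Dose for this bracket: 20 mg.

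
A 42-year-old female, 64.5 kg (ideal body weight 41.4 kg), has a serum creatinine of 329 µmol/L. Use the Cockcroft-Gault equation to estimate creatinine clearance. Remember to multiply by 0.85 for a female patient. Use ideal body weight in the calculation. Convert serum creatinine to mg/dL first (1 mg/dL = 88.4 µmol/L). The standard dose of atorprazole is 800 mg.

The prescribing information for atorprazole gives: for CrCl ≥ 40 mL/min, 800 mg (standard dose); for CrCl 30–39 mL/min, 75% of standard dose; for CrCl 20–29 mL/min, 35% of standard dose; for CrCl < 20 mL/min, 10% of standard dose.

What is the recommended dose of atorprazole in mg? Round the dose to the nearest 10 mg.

80 mg

SCr = 329 / 88.4 = 3.722 mg/dL
CrCl = (140 − 42) × 41.4 / (72 × 3.722) × 0.85 = 4057.2 / 267.98 × 0.85 ≈ 12.9 mL/min
CrCl ≈ 13 mL/min → bracket < 20 mL/min.
10% of 800 mg = 80 mg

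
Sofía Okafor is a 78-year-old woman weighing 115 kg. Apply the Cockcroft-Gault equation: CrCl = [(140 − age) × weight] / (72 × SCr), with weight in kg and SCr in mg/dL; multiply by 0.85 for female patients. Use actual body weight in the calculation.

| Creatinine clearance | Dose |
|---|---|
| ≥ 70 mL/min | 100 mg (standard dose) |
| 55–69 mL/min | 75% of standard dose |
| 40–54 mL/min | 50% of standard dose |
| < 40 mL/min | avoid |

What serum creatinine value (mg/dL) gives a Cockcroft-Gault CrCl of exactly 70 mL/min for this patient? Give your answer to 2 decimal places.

Standard dose requires CrCl ≥ 70 mL/min.
Set (140 − 78) × 115 × 0.85 / (72 × SCr) = 70
SCr = (140 − 78) × 115 × 0.85 / (72 × 70) = 1.202 mg/dL

1.20 mg/dL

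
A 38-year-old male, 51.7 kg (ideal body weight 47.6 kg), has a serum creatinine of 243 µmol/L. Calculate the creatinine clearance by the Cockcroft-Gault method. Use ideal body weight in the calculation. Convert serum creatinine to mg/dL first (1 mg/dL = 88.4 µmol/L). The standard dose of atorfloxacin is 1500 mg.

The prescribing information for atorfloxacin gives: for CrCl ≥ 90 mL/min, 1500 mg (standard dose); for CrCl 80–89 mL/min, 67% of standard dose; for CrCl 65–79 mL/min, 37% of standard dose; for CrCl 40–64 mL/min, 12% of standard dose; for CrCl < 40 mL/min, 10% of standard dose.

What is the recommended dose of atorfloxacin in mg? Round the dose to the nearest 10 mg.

SCr = 243 / 88.4 = 2.749 mg/dL
CrCl = (140 − 38) × 47.6 / (72 × 2.749) = 4855.2 / 197.93 ≈ 24.5 mL/min
CrCl ≈ 25 mL/min → bracket < 40 mL/min.
10% of 1500 mg = 150 mg

150 mg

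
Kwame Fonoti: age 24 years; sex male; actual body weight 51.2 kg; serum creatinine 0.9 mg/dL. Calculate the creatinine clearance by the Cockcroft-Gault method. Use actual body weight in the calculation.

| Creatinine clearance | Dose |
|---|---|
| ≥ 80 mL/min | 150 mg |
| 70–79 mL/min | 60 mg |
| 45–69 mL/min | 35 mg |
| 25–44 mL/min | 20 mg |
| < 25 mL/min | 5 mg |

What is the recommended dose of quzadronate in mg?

CrCl = (140 − 24) × 51.2 / (72 × 0.9) = 5939.2 / 64.80 ≈ 91.7 mL/min
CrCl ≈ 92 mL/min → bracket ≥ 80 mL/min.
Dose for this bracket: 150 mg.

150 mg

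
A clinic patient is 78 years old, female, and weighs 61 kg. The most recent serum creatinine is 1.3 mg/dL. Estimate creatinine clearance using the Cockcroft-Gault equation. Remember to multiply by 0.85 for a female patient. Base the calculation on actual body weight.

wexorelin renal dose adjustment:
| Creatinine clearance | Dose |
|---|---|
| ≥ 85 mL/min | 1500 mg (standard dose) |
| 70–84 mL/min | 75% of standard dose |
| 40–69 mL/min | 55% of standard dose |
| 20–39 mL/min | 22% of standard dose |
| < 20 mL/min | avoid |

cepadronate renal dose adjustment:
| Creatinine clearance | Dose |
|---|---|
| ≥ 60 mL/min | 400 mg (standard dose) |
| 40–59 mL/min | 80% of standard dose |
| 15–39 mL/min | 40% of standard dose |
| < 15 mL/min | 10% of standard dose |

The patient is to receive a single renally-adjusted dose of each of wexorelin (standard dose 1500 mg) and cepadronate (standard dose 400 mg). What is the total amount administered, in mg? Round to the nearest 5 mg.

490 mg

CrCl = (140 − 78) × 61 / (72 × 1.3) × 0.85 = 3782.0 / 93.60 × 0.85 ≈ 34.3 mL/min
CrCl ≈ 34 mL/min.
wexorelin: 20–39 mL/min → 22% of 1500 mg = 330 mg.
cepadronate: 15–39 mL/min → 40% of 400 mg = 160 mg.
Total = 330 + 160 = 490 mg.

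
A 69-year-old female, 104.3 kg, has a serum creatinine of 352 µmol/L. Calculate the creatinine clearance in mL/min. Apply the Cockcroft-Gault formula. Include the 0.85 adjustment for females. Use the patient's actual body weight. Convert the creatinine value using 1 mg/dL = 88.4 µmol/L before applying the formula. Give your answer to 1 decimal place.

SCr = 352 / 88.4 = 3.982 mg/dL
CrCl = (140 − 69) × 104.3 / (72 × 3.982) × 0.85 = 7405.3 / 286.70 × 0.85 ≈ 22.0 mL/min

22.0 mL/min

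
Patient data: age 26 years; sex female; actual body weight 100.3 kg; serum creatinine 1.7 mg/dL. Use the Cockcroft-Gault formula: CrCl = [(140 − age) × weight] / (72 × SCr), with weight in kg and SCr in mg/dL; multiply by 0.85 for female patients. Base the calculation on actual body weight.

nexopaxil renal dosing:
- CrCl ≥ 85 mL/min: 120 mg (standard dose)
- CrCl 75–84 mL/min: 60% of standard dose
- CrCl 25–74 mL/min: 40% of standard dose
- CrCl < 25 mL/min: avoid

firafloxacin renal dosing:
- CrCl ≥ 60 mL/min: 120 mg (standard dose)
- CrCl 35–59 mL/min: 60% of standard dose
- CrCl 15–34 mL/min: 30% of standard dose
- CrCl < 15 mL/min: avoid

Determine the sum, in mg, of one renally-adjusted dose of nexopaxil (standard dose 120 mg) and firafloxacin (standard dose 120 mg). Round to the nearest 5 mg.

190 mg

CrCl = (140 − 26) × 100.3 / (72 × 1.7) × 0.85 = 11434.2 / 122.40 × 0.85 ≈ 79.4 mL/min
CrCl ≈ 79 mL/min.
nexopaxil: 75–84 mL/min → 60% of 120 mg = 72 mg.
firafloxacin: ≥ 60 mL/min → 100% of 120 mg = 120 mg.
Total = 72 + 120 = 192 mg.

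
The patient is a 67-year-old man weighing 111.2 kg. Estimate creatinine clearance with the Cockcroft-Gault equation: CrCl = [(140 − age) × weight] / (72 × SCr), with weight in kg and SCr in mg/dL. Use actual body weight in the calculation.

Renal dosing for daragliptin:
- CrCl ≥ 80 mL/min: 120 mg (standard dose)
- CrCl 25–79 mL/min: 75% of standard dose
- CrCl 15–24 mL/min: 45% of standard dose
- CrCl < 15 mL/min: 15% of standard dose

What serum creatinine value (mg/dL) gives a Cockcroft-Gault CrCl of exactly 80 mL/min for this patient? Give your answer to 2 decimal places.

Standard dose requires CrCl ≥ 80 mL/min.
Set (140 − 67) × 111.2 / (72 × SCr) = 80
SCr = (140 − 67) × 111.2 / (72 × 80) = 1.409 mg/dL

1.41 mg/dL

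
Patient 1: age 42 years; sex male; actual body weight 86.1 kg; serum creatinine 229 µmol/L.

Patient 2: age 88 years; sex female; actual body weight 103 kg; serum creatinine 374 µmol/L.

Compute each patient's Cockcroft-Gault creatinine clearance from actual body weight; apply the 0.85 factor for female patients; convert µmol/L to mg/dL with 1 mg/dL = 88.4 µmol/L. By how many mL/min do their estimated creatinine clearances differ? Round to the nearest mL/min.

30 mL/min

Patient 1: SCr = 229 / 88.4 = 2.59 mg/dL
Patient 1: CrCl = (140 − 42) × 86.1 / (72 × 2.59) = 8437.8 / 186.48 ≈ 45.2 mL/min
Patient 2: SCr = 374 / 88.4 = 4.231 mg/dL
Patient 2: CrCl = (140 − 88) × 103 / (72 × 4.231) × 0.85 = 5356.0 / 304.63 × 0.85 ≈ 14.9 mL/min
|45.2 − 14.9| = 30.3 mL/min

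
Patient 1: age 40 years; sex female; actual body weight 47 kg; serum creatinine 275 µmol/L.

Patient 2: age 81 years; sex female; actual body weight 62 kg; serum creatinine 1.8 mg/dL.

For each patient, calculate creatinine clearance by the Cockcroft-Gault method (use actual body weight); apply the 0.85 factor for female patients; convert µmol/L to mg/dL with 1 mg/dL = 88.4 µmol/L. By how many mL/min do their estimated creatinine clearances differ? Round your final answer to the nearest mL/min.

Patient 1: SCr = 275 / 88.4 = 3.111 mg/dL
Patient 1: CrCl = (140 − 40) × 47 / (72 × 3.111) × 0.85 = 4700.0 / 223.99 × 0.85 ≈ 17.8 mL/min
Patient 2: CrCl = (140 − 81) × 62 / (72 × 1.8) × 0.85 = 3658.0 / 129.60 × 0.85 ≈ 24.0 mL/min
|17.8 − 24.0| = 6.2 mL/min

6 mL/min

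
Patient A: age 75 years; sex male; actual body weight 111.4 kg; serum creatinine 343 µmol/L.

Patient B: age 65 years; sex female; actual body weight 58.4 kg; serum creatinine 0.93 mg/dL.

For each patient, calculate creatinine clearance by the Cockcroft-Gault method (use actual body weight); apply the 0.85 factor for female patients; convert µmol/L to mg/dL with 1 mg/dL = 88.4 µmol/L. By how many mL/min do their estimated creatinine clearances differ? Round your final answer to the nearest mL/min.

30 mL/min

Patient A: SCr = 343 / 88.4 = 3.88 mg/dL
Patient A: CrCl = (140 − 75) × 111.4 / (72 × 3.88) = 7241.0 / 279.36 ≈ 25.9 mL/min
Patient B: CrCl = (140 − 65) × 58.4 / (72 × 0.93) × 0.85 = 4380.0 / 66.96 × 0.85 ≈ 55.6 mL/min
|25.9 − 55.6| = 29.7 mL/min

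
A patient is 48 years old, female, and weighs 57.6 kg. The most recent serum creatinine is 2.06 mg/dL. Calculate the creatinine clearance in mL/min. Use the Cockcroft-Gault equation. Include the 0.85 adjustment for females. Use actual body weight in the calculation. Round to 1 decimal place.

CrCl = (140 − 48) × 57.6 / (72 × 2.06) × 0.85 = 5299.2 / 148.32 × 0.85 ≈ 30.4 mL/min

30.4 mL/min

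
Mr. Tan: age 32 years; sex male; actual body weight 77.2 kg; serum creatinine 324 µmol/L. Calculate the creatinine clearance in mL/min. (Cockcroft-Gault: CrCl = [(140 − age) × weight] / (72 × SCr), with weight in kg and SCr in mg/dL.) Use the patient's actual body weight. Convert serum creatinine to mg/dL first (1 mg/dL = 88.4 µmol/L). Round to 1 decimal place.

31.6 mL/min

SCr = 324 / 88.4 = 3.665 mg/dL
CrCl = (140 − 32) × 77.2 / (72 × 3.665) = 8337.6 / 263.88 ≈ 31.6 mL/min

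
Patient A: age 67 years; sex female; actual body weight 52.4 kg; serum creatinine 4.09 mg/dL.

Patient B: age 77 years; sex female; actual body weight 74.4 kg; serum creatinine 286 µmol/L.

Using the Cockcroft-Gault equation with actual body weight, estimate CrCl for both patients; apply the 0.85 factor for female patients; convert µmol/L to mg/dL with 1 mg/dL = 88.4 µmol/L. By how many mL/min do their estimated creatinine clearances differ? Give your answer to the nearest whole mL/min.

6 mL/min

Patient A: CrCl = (140 − 67) × 52.4 / (72 × 4.09) × 0.85 = 3825.2 / 294.48 × 0.85 ≈ 11.0 mL/min
Patient B: SCr = 286 / 88.4 = 3.235 mg/dL
Patient B: CrCl = (140 − 77) × 74.4 / (72 × 3.235) × 0.85 = 4687.2 / 232.92 × 0.85 ≈ 17.1 mL/min
|11.0 − 17.1| = 6.1 mL/min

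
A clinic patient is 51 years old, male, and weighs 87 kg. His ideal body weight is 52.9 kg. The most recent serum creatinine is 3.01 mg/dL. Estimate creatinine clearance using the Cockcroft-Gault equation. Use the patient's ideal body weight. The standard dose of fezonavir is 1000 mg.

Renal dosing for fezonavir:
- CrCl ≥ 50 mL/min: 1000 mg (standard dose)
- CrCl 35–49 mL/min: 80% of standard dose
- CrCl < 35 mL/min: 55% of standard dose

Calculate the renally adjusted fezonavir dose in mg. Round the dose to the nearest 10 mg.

550 mg

CrCl = (140 − 51) × 52.9 / (72 × 3.01) = 4708.1 / 216.72 ≈ 21.7 mL/min
CrCl ≈ 22 mL/min → bracket < 35 mL/min.
55% of 1000 mg = 550 mg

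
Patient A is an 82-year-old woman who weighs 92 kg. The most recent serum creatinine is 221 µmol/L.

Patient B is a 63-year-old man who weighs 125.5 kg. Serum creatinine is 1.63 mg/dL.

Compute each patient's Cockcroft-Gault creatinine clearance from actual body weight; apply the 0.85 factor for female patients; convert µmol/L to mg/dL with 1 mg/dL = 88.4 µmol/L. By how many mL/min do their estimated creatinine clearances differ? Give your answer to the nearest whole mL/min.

Patient A: SCr = 221 / 88.4 = 2.5 mg/dL
Patient A: CrCl = (140 − 82) × 92 / (72 × 2.5) × 0.85 = 5336.0 / 180.00 × 0.85 ≈ 25.2 mL/min
Patient B: CrCl = (140 − 63) × 125.5 / (72 × 1.63) = 9663.5 / 117.36 ≈ 82.3 mL/min
|25.2 − 82.3| = 57.1 mL/min

57 mL/min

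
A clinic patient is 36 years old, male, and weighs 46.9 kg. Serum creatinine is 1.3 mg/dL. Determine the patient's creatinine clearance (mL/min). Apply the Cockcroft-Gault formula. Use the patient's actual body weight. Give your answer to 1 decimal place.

CrCl = (140 − 36) × 46.9 / (72 × 1.3) = 4877.6 / 93.60 ≈ 52.1 mL/min

52.1 mL/min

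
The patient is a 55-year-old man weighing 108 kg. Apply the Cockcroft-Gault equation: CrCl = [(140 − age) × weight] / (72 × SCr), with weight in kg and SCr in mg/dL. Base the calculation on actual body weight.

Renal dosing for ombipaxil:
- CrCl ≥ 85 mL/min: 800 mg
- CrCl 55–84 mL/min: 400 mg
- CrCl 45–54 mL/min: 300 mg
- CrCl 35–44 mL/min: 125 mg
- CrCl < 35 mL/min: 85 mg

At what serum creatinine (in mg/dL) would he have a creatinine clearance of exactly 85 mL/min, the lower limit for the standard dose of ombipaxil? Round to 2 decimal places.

1.50 mg/dL

Standard dose requires CrCl ≥ 85 mL/min.
Set (140 − 55) × 108 / (72 × SCr) = 85
SCr = (140 − 55) × 108 / (72 × 85) = 1.500 mg/dL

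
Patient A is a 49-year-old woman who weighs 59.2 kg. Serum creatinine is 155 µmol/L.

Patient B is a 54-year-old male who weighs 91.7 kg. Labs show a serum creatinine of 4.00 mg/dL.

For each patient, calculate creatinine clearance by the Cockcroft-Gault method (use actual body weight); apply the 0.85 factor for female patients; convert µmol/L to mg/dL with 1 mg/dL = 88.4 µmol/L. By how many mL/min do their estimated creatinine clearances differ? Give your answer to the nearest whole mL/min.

Patient A: SCr = 155 / 88.4 = 1.753 mg/dL
Patient A: CrCl = (140 − 49) × 59.2 / (72 × 1.753) × 0.85 = 5387.2 / 126.22 × 0.85 ≈ 36.3 mL/min
Patient B: CrCl = (140 − 54) × 91.7 / (72 × 4) = 7886.2 / 288.00 ≈ 27.4 mL/min
|36.3 − 27.4| = 8.9 mL/min

9 mL/min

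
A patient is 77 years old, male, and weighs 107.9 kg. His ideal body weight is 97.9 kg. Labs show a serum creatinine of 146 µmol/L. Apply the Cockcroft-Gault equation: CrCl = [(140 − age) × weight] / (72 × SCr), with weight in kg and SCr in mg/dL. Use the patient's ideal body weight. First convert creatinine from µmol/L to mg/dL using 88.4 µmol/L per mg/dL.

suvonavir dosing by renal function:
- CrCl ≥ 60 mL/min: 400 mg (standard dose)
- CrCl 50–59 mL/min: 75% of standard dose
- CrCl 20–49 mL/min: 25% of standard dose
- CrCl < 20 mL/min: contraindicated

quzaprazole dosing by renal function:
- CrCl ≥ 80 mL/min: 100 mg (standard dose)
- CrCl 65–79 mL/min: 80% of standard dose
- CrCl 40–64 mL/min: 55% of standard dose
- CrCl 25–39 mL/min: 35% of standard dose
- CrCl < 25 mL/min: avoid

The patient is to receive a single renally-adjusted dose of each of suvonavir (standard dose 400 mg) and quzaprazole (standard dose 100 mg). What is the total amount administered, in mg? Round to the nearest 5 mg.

SCr = 146 / 88.4 = 1.652 mg/dL
CrCl = (140 − 77) × 97.9 / (72 × 1.652) = 6167.7 / 118.94 ≈ 51.9 mL/min
CrCl ≈ 52 mL/min.
suvonavir: 50–59 mL/min → 75% of 400 mg = 300 mg.
quzaprazole: 40–64 mL/min → 55% of 100 mg = 55 mg.
Total = 300 + 55 = 355 mg.

355 mg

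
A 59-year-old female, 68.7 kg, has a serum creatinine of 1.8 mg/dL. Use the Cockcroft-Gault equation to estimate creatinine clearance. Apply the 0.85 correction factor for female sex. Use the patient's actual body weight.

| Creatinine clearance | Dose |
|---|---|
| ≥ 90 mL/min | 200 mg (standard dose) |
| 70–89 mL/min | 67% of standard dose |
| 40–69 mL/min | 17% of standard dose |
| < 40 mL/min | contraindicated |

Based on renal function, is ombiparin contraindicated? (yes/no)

CrCl = (140 − 59) × 68.7 / (72 × 1.8) × 0.85 = 5564.7 / 129.60 × 0.85 ≈ 36.5 mL/min
CrCl ≈ 36 mL/min, which is < 40 mL/min.

yes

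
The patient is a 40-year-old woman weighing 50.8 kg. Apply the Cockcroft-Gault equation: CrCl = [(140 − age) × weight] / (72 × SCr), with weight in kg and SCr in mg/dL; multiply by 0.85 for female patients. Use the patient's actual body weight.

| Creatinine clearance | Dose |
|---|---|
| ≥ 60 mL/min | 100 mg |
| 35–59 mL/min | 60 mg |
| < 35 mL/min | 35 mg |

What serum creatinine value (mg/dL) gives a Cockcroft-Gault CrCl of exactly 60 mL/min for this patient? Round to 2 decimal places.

1.00 mg/dL

Standard dose requires CrCl ≥ 60 mL/min.
Set (140 − 40) × 50.8 × 0.85 / (72 × SCr) = 60
SCr = (140 − 40) × 50.8 × 0.85 / (72 × 60) = 1.000 mg/dL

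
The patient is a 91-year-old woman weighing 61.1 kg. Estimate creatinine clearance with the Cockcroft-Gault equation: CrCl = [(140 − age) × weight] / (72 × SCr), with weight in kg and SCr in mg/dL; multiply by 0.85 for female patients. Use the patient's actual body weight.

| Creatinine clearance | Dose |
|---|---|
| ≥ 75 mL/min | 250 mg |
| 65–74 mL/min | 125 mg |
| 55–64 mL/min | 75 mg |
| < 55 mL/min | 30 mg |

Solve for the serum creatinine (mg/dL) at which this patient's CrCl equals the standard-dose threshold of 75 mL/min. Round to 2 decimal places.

0.47 mg/dL

Standard dose requires CrCl ≥ 75 mL/min.
Set (140 − 91) × 61.1 × 0.85 / (72 × SCr) = 75
SCr = (140 − 91) × 61.1 × 0.85 / (72 × 75) = 0.471 mg/dL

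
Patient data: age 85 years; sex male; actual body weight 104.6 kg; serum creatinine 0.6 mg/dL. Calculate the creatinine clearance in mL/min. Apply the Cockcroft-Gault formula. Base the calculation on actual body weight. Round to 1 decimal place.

133.2 mL/min

CrCl = (140 − 85) × 104.6 / (72 × 0.6) = 5753.0 / 43.20 ≈ 133.2 mL/min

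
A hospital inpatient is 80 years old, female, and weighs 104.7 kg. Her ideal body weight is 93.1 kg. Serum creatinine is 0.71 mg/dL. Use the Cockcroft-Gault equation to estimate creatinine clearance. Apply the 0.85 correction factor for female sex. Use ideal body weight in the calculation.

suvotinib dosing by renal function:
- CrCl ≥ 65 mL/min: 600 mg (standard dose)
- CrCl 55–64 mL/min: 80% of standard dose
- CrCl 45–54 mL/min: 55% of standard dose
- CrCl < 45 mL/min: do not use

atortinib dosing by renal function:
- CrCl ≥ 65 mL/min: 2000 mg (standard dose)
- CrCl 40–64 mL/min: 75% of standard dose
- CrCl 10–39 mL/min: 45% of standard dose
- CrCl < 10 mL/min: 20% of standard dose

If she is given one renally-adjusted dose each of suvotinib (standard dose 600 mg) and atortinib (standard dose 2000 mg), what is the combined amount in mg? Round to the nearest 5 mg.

CrCl = (140 − 80) × 93.1 / (72 × 0.71) × 0.85 = 5586.0 / 51.12 × 0.85 ≈ 92.9 mL/min
CrCl ≈ 93 mL/min.
suvotinib: ≥ 65 mL/min → 100% of 600 mg = 600 mg.
atortinib: ≥ 65 mL/min → 100% of 2000 mg = 2000 mg.
Total = 600 + 2000 = 2600 mg.

2600 mg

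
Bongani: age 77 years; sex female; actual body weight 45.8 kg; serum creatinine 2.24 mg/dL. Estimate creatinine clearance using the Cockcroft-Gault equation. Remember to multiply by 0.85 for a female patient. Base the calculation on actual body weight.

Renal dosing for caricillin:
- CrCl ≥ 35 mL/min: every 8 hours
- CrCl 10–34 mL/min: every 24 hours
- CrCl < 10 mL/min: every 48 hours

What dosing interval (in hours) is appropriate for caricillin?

CrCl = (140 − 77) × 45.8 / (72 × 2.24) × 0.85 = 2885.4 / 161.28 × 0.85 ≈ 15.2 mL/min
CrCl ≈ 15 mL/min → bracket 10–34 mL/min → every 24 hours.

every 24 hours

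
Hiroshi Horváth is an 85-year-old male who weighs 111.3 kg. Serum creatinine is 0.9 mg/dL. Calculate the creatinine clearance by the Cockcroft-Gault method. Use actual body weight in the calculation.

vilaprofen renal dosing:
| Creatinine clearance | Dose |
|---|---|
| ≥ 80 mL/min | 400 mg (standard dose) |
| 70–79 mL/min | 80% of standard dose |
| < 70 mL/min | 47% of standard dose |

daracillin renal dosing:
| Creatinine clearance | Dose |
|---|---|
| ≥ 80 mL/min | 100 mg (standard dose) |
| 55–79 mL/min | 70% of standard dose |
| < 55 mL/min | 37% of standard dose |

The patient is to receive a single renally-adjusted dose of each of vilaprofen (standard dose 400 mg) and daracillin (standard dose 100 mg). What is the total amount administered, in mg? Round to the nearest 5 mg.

500 mg

CrCl = (140 − 85) × 111.3 / (72 × 0.9) = 6121.5 / 64.80 ≈ 94.5 mL/min
CrCl ≈ 94 mL/min.
vilaprofen: ≥ 80 mL/min → 100% of 400 mg = 400 mg.
daracillin: ≥ 80 mL/min → 100% of 100 mg = 100 mg.
Total = 400 + 100 = 500 mg.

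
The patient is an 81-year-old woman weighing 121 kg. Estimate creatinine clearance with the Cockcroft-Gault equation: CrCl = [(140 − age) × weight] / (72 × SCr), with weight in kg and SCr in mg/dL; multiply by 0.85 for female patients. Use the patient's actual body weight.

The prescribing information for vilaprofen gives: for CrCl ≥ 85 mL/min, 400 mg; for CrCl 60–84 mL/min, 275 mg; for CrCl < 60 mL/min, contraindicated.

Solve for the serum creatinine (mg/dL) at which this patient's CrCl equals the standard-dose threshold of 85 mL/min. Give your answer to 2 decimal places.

0.99 mg/dL

Standard dose requires CrCl ≥ 85 mL/min.
Set (140 − 81) × 121 × 0.85 / (72 × SCr) = 85
SCr = (140 − 81) × 121 × 0.85 / (72 × 85) = 0.992 mg/dL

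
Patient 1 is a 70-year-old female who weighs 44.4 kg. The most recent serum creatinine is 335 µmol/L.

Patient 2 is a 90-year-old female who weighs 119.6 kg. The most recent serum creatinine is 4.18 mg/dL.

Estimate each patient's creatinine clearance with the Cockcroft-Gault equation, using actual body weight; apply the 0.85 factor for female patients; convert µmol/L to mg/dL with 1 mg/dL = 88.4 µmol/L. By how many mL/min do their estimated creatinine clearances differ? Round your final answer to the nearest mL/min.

7 mL/min

Patient 1: SCr = 335 / 88.4 = 3.79 mg/dL
Patient 1: CrCl = (140 − 70) × 44.4 / (72 × 3.79) × 0.85 = 3108.0 / 272.88 × 0.85 ≈ 9.7 mL/min
Patient 2: CrCl = (140 − 90) × 119.6 / (72 × 4.18) × 0.85 = 5980.0 / 300.96 × 0.85 ≈ 16.9 mL/min
|9.7 − 16.9| = 7.2 mL/min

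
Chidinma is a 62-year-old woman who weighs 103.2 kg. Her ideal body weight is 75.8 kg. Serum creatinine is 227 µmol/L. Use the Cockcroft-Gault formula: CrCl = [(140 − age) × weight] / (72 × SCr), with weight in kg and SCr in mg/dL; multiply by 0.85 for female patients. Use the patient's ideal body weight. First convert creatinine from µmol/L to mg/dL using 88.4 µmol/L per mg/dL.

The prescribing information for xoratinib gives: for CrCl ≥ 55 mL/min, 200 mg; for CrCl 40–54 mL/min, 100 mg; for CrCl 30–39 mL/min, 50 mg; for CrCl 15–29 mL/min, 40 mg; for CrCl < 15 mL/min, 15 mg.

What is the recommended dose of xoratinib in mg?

SCr = 227 / 88.4 = 2.568 mg/dL
CrCl = (140 − 62) × 75.8 / (72 × 2.568) × 0.85 = 5912.4 / 184.90 × 0.85 ≈ 27.2 mL/min
CrCl ≈ 27 mL/min → bracket 15–29 mL/min.
Dose for this bracket: 40 mg.

40 mg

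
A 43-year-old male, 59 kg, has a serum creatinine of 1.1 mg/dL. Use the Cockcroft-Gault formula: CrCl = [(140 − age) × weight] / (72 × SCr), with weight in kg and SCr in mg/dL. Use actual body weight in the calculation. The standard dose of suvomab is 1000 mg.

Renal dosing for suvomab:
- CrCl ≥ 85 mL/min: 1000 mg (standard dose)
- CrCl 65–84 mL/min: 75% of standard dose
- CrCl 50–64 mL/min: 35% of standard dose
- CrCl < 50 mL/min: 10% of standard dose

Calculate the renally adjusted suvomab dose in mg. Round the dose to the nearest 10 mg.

CrCl = (140 − 43) × 59 / (72 × 1.1) = 5723.0 / 79.20 ≈ 72.3 mL/min
CrCl ≈ 72 mL/min → bracket 65–84 mL/min.
75% of 1000 mg = 750 mg

750 mg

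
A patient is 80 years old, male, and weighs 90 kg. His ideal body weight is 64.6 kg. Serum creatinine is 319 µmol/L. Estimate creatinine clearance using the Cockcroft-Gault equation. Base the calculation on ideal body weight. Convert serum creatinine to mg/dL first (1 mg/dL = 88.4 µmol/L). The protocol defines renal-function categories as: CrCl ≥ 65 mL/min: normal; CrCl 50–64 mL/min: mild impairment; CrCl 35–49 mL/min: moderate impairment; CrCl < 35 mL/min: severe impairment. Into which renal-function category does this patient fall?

severe impairment

SCr = 319 / 88.4 = 3.609 mg/dL
CrCl = (140 − 80) × 64.6 / (72 × 3.609) = 3876.0 / 259.85 ≈ 14.9 mL/min
15 mL/min falls in the 'severe impairment' range.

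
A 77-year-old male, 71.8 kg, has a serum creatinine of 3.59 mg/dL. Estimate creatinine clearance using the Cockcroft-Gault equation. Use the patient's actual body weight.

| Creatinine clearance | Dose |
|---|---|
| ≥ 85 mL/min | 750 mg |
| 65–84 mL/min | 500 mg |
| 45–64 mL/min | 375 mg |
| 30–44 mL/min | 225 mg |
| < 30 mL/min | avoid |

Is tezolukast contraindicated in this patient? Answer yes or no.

yes

CrCl = (140 − 77) × 71.8 / (72 × 3.59) = 4523.4 / 258.48 ≈ 17.5 mL/min
CrCl ≈ 17 mL/min, which is < 30 mL/min.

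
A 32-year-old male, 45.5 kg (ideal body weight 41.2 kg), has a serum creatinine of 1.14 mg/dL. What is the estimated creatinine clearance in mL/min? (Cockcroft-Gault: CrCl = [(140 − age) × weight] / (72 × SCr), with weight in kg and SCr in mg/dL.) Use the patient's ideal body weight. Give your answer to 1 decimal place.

54.2 mL/min

CrCl = (140 − 32) × 41.2 / (72 × 1.14) = 4449.6 / 82.08 ≈ 54.2 mL/min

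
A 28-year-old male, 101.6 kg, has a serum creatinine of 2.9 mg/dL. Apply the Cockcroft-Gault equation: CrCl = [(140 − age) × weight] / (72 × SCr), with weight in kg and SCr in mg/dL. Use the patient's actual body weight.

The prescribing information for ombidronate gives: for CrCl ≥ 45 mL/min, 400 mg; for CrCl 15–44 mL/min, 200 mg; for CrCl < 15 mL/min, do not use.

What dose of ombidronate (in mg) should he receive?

CrCl = (140 − 28) × 101.6 / (72 × 2.9) = 11379.2 / 208.80 ≈ 54.5 mL/min
CrCl ≈ 54 mL/min → bracket ≥ 45 mL/min.
Dose for this bracket: 400 mg.

400 mg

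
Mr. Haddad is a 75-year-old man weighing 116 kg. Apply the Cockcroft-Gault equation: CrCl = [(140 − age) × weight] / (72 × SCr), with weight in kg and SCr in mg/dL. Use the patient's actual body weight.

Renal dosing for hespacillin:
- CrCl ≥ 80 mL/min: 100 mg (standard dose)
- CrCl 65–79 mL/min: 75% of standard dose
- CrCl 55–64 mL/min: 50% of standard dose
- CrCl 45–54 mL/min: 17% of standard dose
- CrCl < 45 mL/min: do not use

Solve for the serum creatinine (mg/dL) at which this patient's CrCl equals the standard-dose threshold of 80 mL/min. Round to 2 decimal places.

1.31 mg/dL

Standard dose requires CrCl ≥ 80 mL/min.
Set (140 − 75) × 116 / (72 × SCr) = 80
SCr = (140 − 75) × 116 / (72 × 80) = 1.309 mg/dL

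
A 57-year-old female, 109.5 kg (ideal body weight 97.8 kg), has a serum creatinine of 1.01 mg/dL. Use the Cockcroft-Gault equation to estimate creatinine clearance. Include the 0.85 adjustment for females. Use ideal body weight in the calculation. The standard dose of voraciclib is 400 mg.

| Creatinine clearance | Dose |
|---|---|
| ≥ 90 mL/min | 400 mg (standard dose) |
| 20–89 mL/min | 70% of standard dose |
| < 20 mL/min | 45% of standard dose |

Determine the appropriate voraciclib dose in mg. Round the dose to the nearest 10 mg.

400 mg

CrCl = (140 − 57) × 97.8 / (72 × 1.01) × 0.85 = 8117.4 / 72.72 × 0.85 ≈ 94.9 mL/min
CrCl ≈ 95 mL/min → bracket ≥ 90 mL/min.
100% of 400 mg = 400 mg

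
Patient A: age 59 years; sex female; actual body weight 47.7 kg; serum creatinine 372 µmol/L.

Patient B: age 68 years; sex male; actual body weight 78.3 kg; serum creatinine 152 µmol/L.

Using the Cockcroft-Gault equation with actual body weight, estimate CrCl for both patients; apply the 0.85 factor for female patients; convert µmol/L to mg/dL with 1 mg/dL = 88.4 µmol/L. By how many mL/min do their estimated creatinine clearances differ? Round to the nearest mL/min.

Patient A: SCr = 372 / 88.4 = 4.208 mg/dL
Patient A: CrCl = (140 − 59) × 47.7 / (72 × 4.208) × 0.85 = 3863.7 / 302.98 × 0.85 ≈ 10.8 mL/min
Patient B: SCr = 152 / 88.4 = 1.719 mg/dL
Patient B: CrCl = (140 − 68) × 78.3 / (72 × 1.719) = 5637.6 / 123.77 ≈ 45.5 mL/min
|10.8 − 45.5| = 34.7 mL/min

35 mL/min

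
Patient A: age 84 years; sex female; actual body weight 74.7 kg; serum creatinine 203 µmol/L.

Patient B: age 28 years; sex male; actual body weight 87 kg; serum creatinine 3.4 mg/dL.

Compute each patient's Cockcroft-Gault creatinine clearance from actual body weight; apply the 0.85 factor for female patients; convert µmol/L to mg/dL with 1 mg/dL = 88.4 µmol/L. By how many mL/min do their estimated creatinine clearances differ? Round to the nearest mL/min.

Patient A: SCr = 203 / 88.4 = 2.296 mg/dL
Patient A: CrCl = (140 − 84) × 74.7 / (72 × 2.296) × 0.85 = 4183.2 / 165.31 × 0.85 ≈ 21.5 mL/min
Patient B: CrCl = (140 − 28) × 87 / (72 × 3.4) = 9744.0 / 244.80 ≈ 39.8 mL/min
|21.5 − 39.8| = 18.3 mL/min

18 mL/min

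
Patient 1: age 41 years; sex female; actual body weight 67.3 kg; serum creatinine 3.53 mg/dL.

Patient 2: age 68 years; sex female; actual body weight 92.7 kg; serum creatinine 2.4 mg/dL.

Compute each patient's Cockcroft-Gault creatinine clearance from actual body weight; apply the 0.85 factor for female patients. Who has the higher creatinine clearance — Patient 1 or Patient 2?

Patient 2

Patient 1: CrCl = (140 − 41) × 67.3 / (72 × 3.53) × 0.85 = 6662.7 / 254.16 × 0.85 ≈ 22.3 mL/min
Patient 2: CrCl = (140 − 68) × 92.7 / (72 × 2.4) × 0.85 = 6674.4 / 172.80 × 0.85 ≈ 32.8 mL/min
22.3 vs 32.8 mL/min → Patient 2 is higher.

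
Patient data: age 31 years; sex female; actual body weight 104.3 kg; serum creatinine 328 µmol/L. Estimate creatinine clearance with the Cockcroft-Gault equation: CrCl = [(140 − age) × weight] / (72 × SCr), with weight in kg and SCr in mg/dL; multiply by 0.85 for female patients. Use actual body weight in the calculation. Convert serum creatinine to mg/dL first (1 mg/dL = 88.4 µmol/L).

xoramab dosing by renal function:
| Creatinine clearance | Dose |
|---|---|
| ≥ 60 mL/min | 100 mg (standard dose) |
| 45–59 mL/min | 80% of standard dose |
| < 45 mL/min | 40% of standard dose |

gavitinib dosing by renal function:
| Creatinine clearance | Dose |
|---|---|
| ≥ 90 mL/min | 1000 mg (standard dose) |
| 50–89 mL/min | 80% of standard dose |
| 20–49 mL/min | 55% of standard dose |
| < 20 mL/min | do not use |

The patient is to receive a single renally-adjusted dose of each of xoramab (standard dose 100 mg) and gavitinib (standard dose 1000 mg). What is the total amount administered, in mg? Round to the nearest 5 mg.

590 mg

SCr = 328 / 88.4 = 3.71 mg/dL
CrCl = (140 − 31) × 104.3 / (72 × 3.71) × 0.85 = 11368.7 / 267.12 × 0.85 ≈ 36.2 mL/min
CrCl ≈ 36 mL/min.
xoramab: < 45 mL/min → 40% of 100 mg = 40 mg.
gavitinib: 20–49 mL/min → 55% of 1000 mg = 550 mg.
Total = 40 + 550 = 590 mg.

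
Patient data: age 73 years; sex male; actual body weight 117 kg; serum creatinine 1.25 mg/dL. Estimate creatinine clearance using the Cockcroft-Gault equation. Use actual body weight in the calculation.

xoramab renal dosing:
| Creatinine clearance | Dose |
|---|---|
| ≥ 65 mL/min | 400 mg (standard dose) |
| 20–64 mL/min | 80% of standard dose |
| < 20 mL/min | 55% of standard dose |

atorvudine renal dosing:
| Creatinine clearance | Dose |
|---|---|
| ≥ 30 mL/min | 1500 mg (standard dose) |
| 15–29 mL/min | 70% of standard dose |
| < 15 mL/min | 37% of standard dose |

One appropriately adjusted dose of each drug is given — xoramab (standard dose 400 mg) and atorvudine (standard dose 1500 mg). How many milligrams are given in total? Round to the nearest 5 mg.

1900 mg

CrCl = (140 − 73) × 117 / (72 × 1.25) = 7839.0 / 90.00 ≈ 87.1 mL/min
CrCl ≈ 87 mL/min.
xoramab: ≥ 65 mL/min → 100% of 400 mg = 400 mg.
atorvudine: ≥ 30 mL/min → 100% of 1500 mg = 1500 mg.
Total = 400 + 1500 = 1900 mg.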